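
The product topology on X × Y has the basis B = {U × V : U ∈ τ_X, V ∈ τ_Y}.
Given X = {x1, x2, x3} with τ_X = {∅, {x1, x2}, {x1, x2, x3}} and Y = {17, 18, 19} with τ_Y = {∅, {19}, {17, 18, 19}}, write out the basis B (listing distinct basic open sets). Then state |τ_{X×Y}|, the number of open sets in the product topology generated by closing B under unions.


Basis B = {∅ × ∅, {x1, x2} × {19}, {x1, x2, x3} × {19}, {x1, x2} × {17, 18, 19}, {x1, x2, x3} × {17, 18, 19}}; |τ_{X×Y}| = 6.

Enumerate products U × V with U ∈ τ_X, V ∈ τ_Y (deduplicated):
  ∅ × ∅ = {} (∅)
  {x1, x2} × {19} = {(x1,19), (x2,19)}
  {x1, x2, x3} × {19} = {(x1,19), (x2,19), (x3,19)}
  {x1, x2} × {17, 18, 19} = {(x1,17), (x1,18), (x1,19), (x2,17), (x2,18), (x2,19)}
  {x1, x2, x3} × {17, 18, 19} = {(x1,17), (x1,18), (x1,19), (x2,17), (x2,18), (x2,19), (x3,17), (x3,18), (x3,19)}
These 5 distinct sets form the basis B.
Close under arbitrary unions to get τ_{X×Y}; counting gives |τ_{X×Y}| = 6.


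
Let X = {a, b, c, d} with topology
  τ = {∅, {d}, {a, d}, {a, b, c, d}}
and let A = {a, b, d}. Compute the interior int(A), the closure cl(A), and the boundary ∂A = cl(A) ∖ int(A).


int(A) = {a, d}, cl(A) = {a, b, c, d}, ∂A = {b, c}.

Closed sets in (X, τ) are complements of opens:
  closed(X, τ) = {∅, {b, c}, {a, b, c}, {a, b, c, d}}.
int(A) = ⋃ {U ∈ τ : U ⊆ A}. Opens contained in A: ∅, {d}, {a, d}.
Taking the union of these: int(A) = {a, d}.
cl(A) = ⋂ {C closed : A ⊆ C}. Closed sets containing A: {a, b, c, d}.
Intersecting these: cl(A) = {a, b, c, d}.
∂A = cl(A) ∖ int(A) = {a, b, c, d} ∖ {a, d} = {b, c}.


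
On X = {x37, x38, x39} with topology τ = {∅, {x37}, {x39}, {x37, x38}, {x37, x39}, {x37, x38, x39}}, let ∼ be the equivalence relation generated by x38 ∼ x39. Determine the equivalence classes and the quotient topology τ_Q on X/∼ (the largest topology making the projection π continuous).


X/∼ = {[x37], [x38=x39]}; |τ_Q| = 3.

Equivalence classes: [x37], [x38=x39].
Quotient map π: X → X/∼ sends x37 ↦ [x37], x38 ↦ [x38=x39], x39 ↦ [x38=x39].
For each subset V ⊆ X/∼, compute π^{-1}(V) ⊆ X and check whether π^{-1}(V) ∈ τ. V is open in τ_Q iff π^{-1}(V) ∈ τ.
  V = {}: π^{-1}(V) = ∅ ∈ τ ✓.
  V = {[x37]}: π^{-1}(V) = {x37} ∈ τ ✓.
  V = {[x38=x39]}: π^{-1}(V) = {x38, x39} ∉ τ ✗.
  V = {[x37], [x38=x39]}: π^{-1}(V) = {x37, x38, x39} ∈ τ ✓.
Open sets in the quotient: τ_Q = {{}, {[x37]}, {[x37], [x38=x39]}} (3 elements).


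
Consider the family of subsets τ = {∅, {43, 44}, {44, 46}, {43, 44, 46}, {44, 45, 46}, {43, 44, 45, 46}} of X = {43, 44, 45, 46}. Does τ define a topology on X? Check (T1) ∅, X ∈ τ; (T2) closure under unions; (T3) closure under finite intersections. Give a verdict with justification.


τ is NOT a topology on X.

Axiom (T1): ∅ ∈ τ? Yes; X ∈ τ? Yes.
Axiom (T2/T3): check pairwise unions and intersections of members of τ.
Counterexample for (T3): {43, 44} ∩ {44, 46} = {44} ∉ τ. Therefore τ is NOT a topology.


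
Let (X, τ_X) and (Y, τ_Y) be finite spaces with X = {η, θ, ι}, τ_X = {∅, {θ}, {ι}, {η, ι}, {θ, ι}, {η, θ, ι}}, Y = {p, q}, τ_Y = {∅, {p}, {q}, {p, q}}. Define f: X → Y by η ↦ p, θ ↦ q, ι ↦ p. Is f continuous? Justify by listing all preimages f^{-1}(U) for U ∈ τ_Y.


f IS continuous.

Compute f^{-1}(U) for each U ∈ τ_Y:
  U = ∅: f^{-1}(U) = ∅ ∈ τ_X ✓.
  U = {p}: f^{-1}(U) = {η, ι} ∈ τ_X ✓.
  U = {q}: f^{-1}(U) = {θ} ∈ τ_X ✓.
  U = {p, q}: f^{-1}(U) = {η, θ, ι} ∈ τ_X ✓.
Every preimage lies in τ_X, so f IS continuous.


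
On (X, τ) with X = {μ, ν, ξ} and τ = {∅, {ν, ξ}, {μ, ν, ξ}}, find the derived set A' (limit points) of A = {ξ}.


A' = {μ, ν}

For each x ∈ X, list the open sets U ∈ τ with x ∈ U, then check whether U ∩ (A ∖ {x}) ≠ ∅ for every such U.
  x = μ: opens ∋ x are {μ, ν, ξ}; each meets A ∖ {μ}, so x IS a limit point.
  x = ν: opens ∋ x are {ν, ξ}, {μ, ν, ξ}; each meets A ∖ {ν}, so x IS a limit point.
  x = ξ: open {ν, ξ} ∋ x has {ν, ξ} ∩ (A ∖ {ξ}) = ∅, so x is NOT a limit point.
Collecting: A' = {μ, ν}.


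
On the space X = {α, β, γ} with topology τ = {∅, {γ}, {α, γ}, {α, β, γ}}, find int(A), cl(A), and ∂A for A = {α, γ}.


int(A) = {α, γ}, cl(A) = {α, β, γ}, ∂A = {β}.

Closed sets in (X, τ) are complements of opens:
  closed(X, τ) = {∅, {β}, {α, β}, {α, β, γ}}.
int(A) = ⋃ {U ∈ τ : U ⊆ A}. Opens contained in A: ∅, {γ}, {α, γ}.
Taking the union of these: int(A) = {α, γ}.
cl(A) = ⋂ {C closed : A ⊆ C}. Closed sets containing A: {α, β, γ}.
Intersecting these: cl(A) = {α, β, γ}.
∂A = cl(A) ∖ int(A) = {α, β, γ} ∖ {α, γ} = {β}.


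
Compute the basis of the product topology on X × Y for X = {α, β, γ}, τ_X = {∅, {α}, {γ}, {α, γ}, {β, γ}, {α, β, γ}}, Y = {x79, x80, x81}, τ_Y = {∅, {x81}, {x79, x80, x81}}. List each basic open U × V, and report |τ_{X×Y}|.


Basis B = {∅ × ∅, {α} × {x81}, {γ} × {x81}, {α, γ} × {x81}, {β, γ} × {x81}, {α} × {x79, x80, x81}, {α, β, γ} × {x81}, {γ} × {x79, x80, x81}, {α, γ} × {x79, x80, x81}, {β, γ} × {x79, x80, x81}, {α, β, γ} × {x79, x80, x81}}; |τ_{X×Y}| = 18.

Enumerate products U × V with U ∈ τ_X, V ∈ τ_Y (deduplicated):
  ∅ × ∅ = {} (∅)
  {α} × {x81} = {(α,x81)}
  {γ} × {x81} = {(γ,x81)}
  {α, γ} × {x81} = {(α,x81), (γ,x81)}
  {β, γ} × {x81} = {(β,x81), (γ,x81)}
  {α} × {x79, x80, x81} = {(α,x79), (α,x80), (α,x81)}
  {α, β, γ} × {x81} = {(α,x81), (β,x81), (γ,x81)}
  {γ} × {x79, x80, x81} = {(γ,x79), (γ,x80), (γ,x81)}
  {α, γ} × {x79, x80, x81} = {(α,x79), (α,x80), (α,x81), (γ,x79), (γ,x80), (γ,x81)}
  {β, γ} × {x79, x80, x81} = {(β,x79), (β,x80), (β,x81), (γ,x79), (γ,x80), (γ,x81)}
  {α, β, γ} × {x79, x80, x81} = {(α,x79), (α,x80), (α,x81), (β,x79), (β,x80), (β,x81), (γ,x79), (γ,x80), (γ,x81)}
These 11 distinct sets form the basis B.
Close under arbitrary unions to get τ_{X×Y}; counting gives |τ_{X×Y}| = 18.


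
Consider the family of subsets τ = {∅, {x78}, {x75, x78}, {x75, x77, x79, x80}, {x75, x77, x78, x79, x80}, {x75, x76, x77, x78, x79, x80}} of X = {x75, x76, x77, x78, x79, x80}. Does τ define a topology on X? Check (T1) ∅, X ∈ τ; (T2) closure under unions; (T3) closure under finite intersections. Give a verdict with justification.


τ is NOT a topology on X.

Axiom (T1): ∅ ∈ τ? Yes; X ∈ τ? Yes.
Axiom (T2/T3): check pairwise unions and intersections of members of τ.
Counterexample for (T3): {x75, x78} ∩ {x75, x77, x79, x80} = {x75} ∉ τ. Therefore τ is NOT a topology.


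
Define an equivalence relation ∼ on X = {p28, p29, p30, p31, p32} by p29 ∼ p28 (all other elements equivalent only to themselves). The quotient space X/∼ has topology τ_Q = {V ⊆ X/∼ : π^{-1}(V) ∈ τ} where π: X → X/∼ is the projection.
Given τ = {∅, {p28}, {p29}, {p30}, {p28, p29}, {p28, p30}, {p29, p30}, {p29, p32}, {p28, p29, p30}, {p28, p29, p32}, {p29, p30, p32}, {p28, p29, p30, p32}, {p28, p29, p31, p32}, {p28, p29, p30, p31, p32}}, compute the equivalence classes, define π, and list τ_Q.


X/∼ = {[p28=p29], [p30], [p31], [p32]}; |τ_Q| = 8.

Equivalence classes: [p28=p29], [p30], [p31], [p32].
Quotient map π: X → X/∼ sends p28 ↦ [p28=p29], p29 ↦ [p28=p29], p30 ↦ [p30], p31 ↦ [p31], p32 ↦ [p32].
For each subset V ⊆ X/∼, compute π^{-1}(V) ⊆ X and check whether π^{-1}(V) ∈ τ. V is open in τ_Q iff π^{-1}(V) ∈ τ.
  V = {}: π^{-1}(V) = ∅ ∈ τ ✓.
  V = {[p28=p29]}: π^{-1}(V) = {p28, p29} ∈ τ ✓.
  V = {[p30]}: π^{-1}(V) = {p30} ∈ τ ✓.
  V = {[p28=p29], [p30]}: π^{-1}(V) = {p28, p29, p30} ∈ τ ✓.
  V = {[p31]}: π^{-1}(V) = {p31} ∉ τ ✗.
  V = {[p28=p29], [p31]}: π^{-1}(V) = {p28, p29, p31} ∉ τ ✗.
  V = {[p30], [p31]}: π^{-1}(V) = {p30, p31} ∉ τ ✗.
  V = {[p28=p29], [p30], [p31]}: π^{-1}(V) = {p28, p29, p30, p31} ∉ τ ✗.
  V = {[p32]}: π^{-1}(V) = {p32} ∉ τ ✗.
  V = {[p28=p29], [p32]}: π^{-1}(V) = {p28, p29, p32} ∈ τ ✓.
  V = {[p30], [p32]}: π^{-1}(V) = {p30, p32} ∉ τ ✗.
  V = {[p28=p29], [p30], [p32]}: π^{-1}(V) = {p28, p29, p30, p32} ∈ τ ✓.
  V = {[p31], [p32]}: π^{-1}(V) = {p31, p32} ∉ τ ✗.
  V = {[p28=p29], [p31], [p32]}: π^{-1}(V) = {p28, p29, p31, p32} ∈ τ ✓.
  V = {[p30], [p31], [p32]}: π^{-1}(V) = {p30, p31, p32} ∉ τ ✗.
  V = {[p28=p29], [p30], [p31], [p32]}: π^{-1}(V) = {p28, p29, p30, p31, p32} ∈ τ ✓.
Open sets in the quotient: τ_Q = {{}, {[p28=p29]}, {[p30]}, {[p28=p29], [p30]}, {[p28=p29], [p32]}, {[p28=p29], [p30], [p32]}, {[p28=p29], [p31], [p32]}, {[p28=p29], [p30], [p31], [p32]}} (8 elements).


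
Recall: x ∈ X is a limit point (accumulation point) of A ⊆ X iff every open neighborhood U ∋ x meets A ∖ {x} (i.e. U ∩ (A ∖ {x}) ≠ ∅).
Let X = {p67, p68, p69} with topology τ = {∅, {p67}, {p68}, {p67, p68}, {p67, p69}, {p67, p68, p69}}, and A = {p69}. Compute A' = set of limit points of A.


A' = ∅

For each x ∈ X, list the open sets U ∈ τ with x ∈ U, then check whether U ∩ (A ∖ {x}) ≠ ∅ for every such U.
  x = p67: open {p67} ∋ x has {p67} ∩ (A ∖ {p67}) = ∅, so x is NOT a limit point.
  x = p68: open {p68} ∋ x has {p68} ∩ (A ∖ {p68}) = ∅, so x is NOT a limit point.
  x = p69: open {p67, p69} ∋ x has {p67, p69} ∩ (A ∖ {p69}) = ∅, so x is NOT a limit point.
Collecting: A' = ∅.


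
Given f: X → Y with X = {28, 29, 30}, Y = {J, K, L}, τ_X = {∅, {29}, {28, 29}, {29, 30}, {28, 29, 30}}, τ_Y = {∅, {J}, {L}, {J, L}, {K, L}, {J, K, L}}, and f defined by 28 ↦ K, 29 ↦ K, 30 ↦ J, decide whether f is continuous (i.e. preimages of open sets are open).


f is NOT continuous.

Compute f^{-1}(U) for each U ∈ τ_Y:
  U = ∅: f^{-1}(U) = ∅ ∈ τ_X ✓.
  U = {J}: f^{-1}(U) = {30} ∉ τ_X ✗.
  U = {L}: f^{-1}(U) = ∅ ∈ τ_X ✓.
  U = {J, L}: f^{-1}(U) = {30} ∉ τ_X ✗.
  U = {K, L}: f^{-1}(U) = {28, 29} ∈ τ_X ✓.
  U = {J, K, L}: f^{-1}(U) = {28, 29, 30} ∈ τ_X ✓.
Found U = {J} with f^{-1}(U) = {30} not in τ_X. Therefore f is NOT continuous.


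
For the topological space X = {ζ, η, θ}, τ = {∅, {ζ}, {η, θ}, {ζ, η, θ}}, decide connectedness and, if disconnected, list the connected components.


(X, τ) is disconnected; components = [{ζ}, {η, θ}].

Find clopen sets (U ∈ τ with X ∖ U ∈ τ):
  U = ∅, X ∖ U = {ζ, η, θ} — both open, so U is clopen.
  U = {ζ}, X ∖ U = {η, θ} — both open, so U is clopen.
  U = {η, θ}, X ∖ U = {ζ} — both open, so U is clopen.
  U = {ζ, η, θ}, X ∖ U = ∅ — both open, so U is clopen.
Nontrivial clopen(s) exist: e.g. {η, θ}. So (X, τ) is disconnected.
Compute connected components by grouping points that agree on all clopens:
  component: {ζ}
  component: {η, θ}


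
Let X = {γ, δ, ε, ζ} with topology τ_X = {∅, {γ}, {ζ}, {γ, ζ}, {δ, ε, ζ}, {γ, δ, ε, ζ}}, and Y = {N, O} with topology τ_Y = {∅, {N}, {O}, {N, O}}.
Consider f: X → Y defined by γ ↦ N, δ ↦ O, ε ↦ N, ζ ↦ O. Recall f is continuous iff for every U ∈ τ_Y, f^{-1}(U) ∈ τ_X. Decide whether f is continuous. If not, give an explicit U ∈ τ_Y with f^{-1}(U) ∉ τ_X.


f is NOT continuous.

Compute f^{-1}(U) for each U ∈ τ_Y:
  U = ∅: f^{-1}(U) = ∅ ∈ τ_X ✓.
  U = {N}: f^{-1}(U) = {γ, ε} ∉ τ_X ✗.
  U = {O}: f^{-1}(U) = {δ, ζ} ∉ τ_X ✗.
  U = {N, O}: f^{-1}(U) = {γ, δ, ε, ζ} ∈ τ_X ✓.
Found U = {N} with f^{-1}(U) = {γ, ε} not in τ_X. Therefore f is NOT continuous.


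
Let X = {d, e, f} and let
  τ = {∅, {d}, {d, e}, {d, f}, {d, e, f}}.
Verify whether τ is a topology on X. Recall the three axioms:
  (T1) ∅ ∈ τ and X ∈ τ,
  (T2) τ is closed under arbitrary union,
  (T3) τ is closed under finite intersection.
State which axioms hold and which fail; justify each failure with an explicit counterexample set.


τ IS a topology on X.

Axiom (T1): ∅ ∈ τ? Yes; X ∈ τ? Yes.
Axiom (T2/T3): check pairwise unions and intersections of members of τ.
All pairwise intersections and unions checked — each lies in τ. Therefore τ satisfies (T1), (T2), (T3): it IS a topology on X.


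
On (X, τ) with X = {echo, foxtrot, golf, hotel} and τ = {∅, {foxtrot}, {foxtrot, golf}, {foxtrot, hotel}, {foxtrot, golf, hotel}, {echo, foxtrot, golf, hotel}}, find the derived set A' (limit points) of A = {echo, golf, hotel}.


A' = {echo}

For each x ∈ X, list the open sets U ∈ τ with x ∈ U, then check whether U ∩ (A ∖ {x}) ≠ ∅ for every such U.
  x = echo: opens ∋ x are {echo, foxtrot, golf, hotel}; each meets A ∖ {echo}, so x IS a limit point.
  x = foxtrot: open {foxtrot} ∋ x has {foxtrot} ∩ (A ∖ {foxtrot}) = ∅, so x is NOT a limit point.
  x = golf: open {foxtrot, golf} ∋ x has {foxtrot, golf} ∩ (A ∖ {golf}) = ∅, so x is NOT a limit point.
  x = hotel: open {foxtrot, hotel} ∋ x has {foxtrot, hotel} ∩ (A ∖ {hotel}) = ∅, so x is NOT a limit point.
Collecting: A' = {echo}.


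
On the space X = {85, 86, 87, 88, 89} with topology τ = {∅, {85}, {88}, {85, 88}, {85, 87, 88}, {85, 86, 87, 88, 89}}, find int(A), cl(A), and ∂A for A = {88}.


int(A) = {88}, cl(A) = {86, 87, 88, 89}, ∂A = {86, 87, 89}.

Closed sets in (X, τ) are complements of opens:
  closed(X, τ) = {∅, {86, 89}, {86, 87, 89}, {85, 86, 87, 89}, {86, 87, 88, 89}, {85, 86, 87, 88, 89}}.
int(A) = ⋃ {U ∈ τ : U ⊆ A}. Opens contained in A: ∅, {88}.
Taking the union of these: int(A) = {88}.
cl(A) = ⋂ {C closed : A ⊆ C}. Closed sets containing A: {86, 87, 88, 89}, {85, 86, 87, 88, 89}.
Intersecting these: cl(A) = {86, 87, 88, 89}.
∂A = cl(A) ∖ int(A) = {86, 87, 88, 89} ∖ {88} = {86, 87, 89}.


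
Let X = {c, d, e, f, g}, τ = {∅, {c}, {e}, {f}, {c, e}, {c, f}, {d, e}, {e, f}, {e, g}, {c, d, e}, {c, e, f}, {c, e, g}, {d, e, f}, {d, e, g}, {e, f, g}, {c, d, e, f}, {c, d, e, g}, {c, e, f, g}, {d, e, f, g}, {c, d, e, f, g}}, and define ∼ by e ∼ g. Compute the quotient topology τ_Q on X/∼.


X/∼ = {[c], [d], [e=g], [f]}; |τ_Q| = 12.

Equivalence classes: [c], [d], [e=g], [f].
Quotient map π: X → X/∼ sends c ↦ [c], d ↦ [d], e ↦ [e=g], f ↦ [f], g ↦ [e=g].
For each subset V ⊆ X/∼, compute π^{-1}(V) ⊆ X and check whether π^{-1}(V) ∈ τ. V is open in τ_Q iff π^{-1}(V) ∈ τ.
  V = {}: π^{-1}(V) = ∅ ∈ τ ✓.
  V = {[c]}: π^{-1}(V) = {c} ∈ τ ✓.
  V = {[d]}: π^{-1}(V) = {d} ∉ τ ✗.
  V = {[c], [d]}: π^{-1}(V) = {c, d} ∉ τ ✗.
  V = {[e=g]}: π^{-1}(V) = {e, g} ∈ τ ✓.
  V = {[c], [e=g]}: π^{-1}(V) = {c, e, g} ∈ τ ✓.
  V = {[d], [e=g]}: π^{-1}(V) = {d, e, g} ∈ τ ✓.
  V = {[c], [d], [e=g]}: π^{-1}(V) = {c, d, e, g} ∈ τ ✓.
  V = {[f]}: π^{-1}(V) = {f} ∈ τ ✓.
  V = {[c], [f]}: π^{-1}(V) = {c, f} ∈ τ ✓.
  V = {[d], [f]}: π^{-1}(V) = {d, f} ∉ τ ✗.
  V = {[c], [d], [f]}: π^{-1}(V) = {c, d, f} ∉ τ ✗.
  V = {[e=g], [f]}: π^{-1}(V) = {e, f, g} ∈ τ ✓.
  V = {[c], [e=g], [f]}: π^{-1}(V) = {c, e, f, g} ∈ τ ✓.
  V = {[d], [e=g], [f]}: π^{-1}(V) = {d, e, f, g} ∈ τ ✓.
  V = {[c], [d], [e=g], [f]}: π^{-1}(V) = {c, d, e, f, g} ∈ τ ✓.
Open sets in the quotient: τ_Q = {{}, {[c]}, {[e=g]}, {[c], [e=g]}, {[d], [e=g]}, {[c], [d], [e=g]}, {[f]}, {[c], [f]}, {[e=g], [f]}, {[c], [e=g], [f]}, {[d], [e=g], [f]}, {[c], [d], [e=g], [f]}} (12 elements).


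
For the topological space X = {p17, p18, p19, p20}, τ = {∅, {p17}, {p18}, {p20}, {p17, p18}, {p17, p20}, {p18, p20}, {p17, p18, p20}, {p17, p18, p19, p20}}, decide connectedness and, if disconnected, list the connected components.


(X, τ) is connected.

Find clopen sets (U ∈ τ with X ∖ U ∈ τ):
  U = ∅, X ∖ U = {p17, p18, p19, p20} — both open, so U is clopen.
  U = {p17, p18, p19, p20}, X ∖ U = ∅ — both open, so U is clopen.
Only trivial clopens (∅ and X) exist, so (X, τ) is connected.
Compute connected components by grouping points that agree on all clopens:
  component: {p17, p18, p19, p20}


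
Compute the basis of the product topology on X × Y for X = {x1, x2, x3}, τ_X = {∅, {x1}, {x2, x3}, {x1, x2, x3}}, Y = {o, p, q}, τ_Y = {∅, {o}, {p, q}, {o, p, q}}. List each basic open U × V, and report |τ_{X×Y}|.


Basis B = {∅ × ∅, {x1} × {o}, {x1} × {p, q}, {x2, x3} × {o}, {x1} × {o, p, q}, {x1, x2, x3} × {o}, {x2, x3} × {p, q}, {x1, x2, x3} × {p, q}, {x2, x3} × {o, p, q}, {x1, x2, x3} × {o, p, q}}; |τ_{X×Y}| = 16.

Enumerate products U × V with U ∈ τ_X, V ∈ τ_Y (deduplicated):
  ∅ × ∅ = {} (∅)
  {x1} × {o} = {(x1,o)}
  {x1} × {p, q} = {(x1,p), (x1,q)}
  {x2, x3} × {o} = {(x2,o), (x3,o)}
  {x1} × {o, p, q} = {(x1,o), (x1,p), (x1,q)}
  {x1, x2, x3} × {o} = {(x1,o), (x2,o), (x3,o)}
  {x2, x3} × {p, q} = {(x2,p), (x2,q), (x3,p), (x3,q)}
  {x1, x2, x3} × {p, q} = {(x1,p), (x1,q), (x2,p), (x2,q), (x3,p), (x3,q)}
  {x2, x3} × {o, p, q} = {(x2,o), (x2,p), (x2,q), (x3,o), (x3,p), (x3,q)}
  {x1, x2, x3} × {o, p, q} = {(x1,o), (x1,p), (x1,q), (x2,o), (x2,p), (x2,q), (x3,o), (x3,p), (x3,q)}
These 10 distinct sets form the basis B.
Close under arbitrary unions to get τ_{X×Y}; counting gives |τ_{X×Y}| = 16.


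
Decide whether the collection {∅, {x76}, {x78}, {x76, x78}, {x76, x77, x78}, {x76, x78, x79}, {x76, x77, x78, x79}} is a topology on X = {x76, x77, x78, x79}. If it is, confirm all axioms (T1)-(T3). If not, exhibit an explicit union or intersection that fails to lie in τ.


τ IS a topology on X.

Axiom (T1): ∅ ∈ τ? Yes; X ∈ τ? Yes.
Axiom (T2/T3): check pairwise unions and intersections of members of τ.
All pairwise intersections and unions checked — each lies in τ. Therefore τ satisfies (T1), (T2), (T3): it IS a topology on X.


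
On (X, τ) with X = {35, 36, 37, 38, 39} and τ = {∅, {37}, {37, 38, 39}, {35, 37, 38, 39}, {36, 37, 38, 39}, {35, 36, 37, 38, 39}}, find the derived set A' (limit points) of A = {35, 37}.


A' = {35, 36, 38, 39}

For each x ∈ X, list the open sets U ∈ τ with x ∈ U, then check whether U ∩ (A ∖ {x}) ≠ ∅ for every such U.
  x = 35: opens ∋ x are {35, 37, 38, 39}, {35, 36, 37, 38, 39}; each meets A ∖ {35}, so x IS a limit point.
  x = 36: opens ∋ x are {36, 37, 38, 39}, {35, 36, 37, 38, 39}; each meets A ∖ {36}, so x IS a limit point.
  x = 37: open {37} ∋ x has {37} ∩ (A ∖ {37}) = ∅, so x is NOT a limit point.
  x = 38: opens ∋ x are {37, 38, 39}, {35, 37, 38, 39}, {36, 37, 38, 39}, {35, 36, 37, 38, 39}; each meets A ∖ {38}, so x IS a limit point.
  x = 39: opens ∋ x are {37, 38, 39}, {35, 37, 38, 39}, {36, 37, 38, 39}, {35, 36, 37, 38, 39}; each meets A ∖ {39}, so x IS a limit point.
Collecting: A' = {35, 36, 38, 39}.


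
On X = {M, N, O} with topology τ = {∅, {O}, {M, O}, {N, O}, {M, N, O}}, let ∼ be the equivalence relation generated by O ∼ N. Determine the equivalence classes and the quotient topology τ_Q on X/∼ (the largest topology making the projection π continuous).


X/∼ = {[M], [N=O]}; |τ_Q| = 3.

Equivalence classes: [M], [N=O].
Quotient map π: X → X/∼ sends M ↦ [M], N ↦ [N=O], O ↦ [N=O].
For each subset V ⊆ X/∼, compute π^{-1}(V) ⊆ X and check whether π^{-1}(V) ∈ τ. V is open in τ_Q iff π^{-1}(V) ∈ τ.
  V = {}: π^{-1}(V) = ∅ ∈ τ ✓.
  V = {[M]}: π^{-1}(V) = {M} ∉ τ ✗.
  V = {[N=O]}: π^{-1}(V) = {N, O} ∈ τ ✓.
  V = {[M], [N=O]}: π^{-1}(V) = {M, N, O} ∈ τ ✓.
Open sets in the quotient: τ_Q = {{}, {[N=O]}, {[M], [N=O]}} (3 elements).


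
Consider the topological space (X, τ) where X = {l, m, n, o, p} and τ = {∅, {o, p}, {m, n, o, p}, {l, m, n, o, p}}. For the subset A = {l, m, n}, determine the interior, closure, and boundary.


int(A) = ∅, cl(A) = {l, m, n}, ∂A = {l, m, n}.

Closed sets in (X, τ) are complements of opens:
  closed(X, τ) = {∅, {l}, {l, m, n}, {l, m, n, o, p}}.
int(A) = ⋃ {U ∈ τ : U ⊆ A}. Opens contained in A: ∅.
Taking the union of these: int(A) = ∅.
cl(A) = ⋂ {C closed : A ⊆ C}. Closed sets containing A: {l, m, n}, {l, m, n, o, p}.
Intersecting these: cl(A) = {l, m, n}.
∂A = cl(A) ∖ int(A) = {l, m, n} ∖ ∅ = {l, m, n}.


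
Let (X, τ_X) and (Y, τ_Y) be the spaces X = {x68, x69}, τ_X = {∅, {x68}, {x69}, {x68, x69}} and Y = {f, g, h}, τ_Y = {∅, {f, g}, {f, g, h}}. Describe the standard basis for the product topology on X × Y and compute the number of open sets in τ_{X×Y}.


Basis B = {∅ × ∅, {x68} × {f, g}, {x69} × {f, g}, {x68} × {f, g, h}, {x69} × {f, g, h}, {x68, x69} × {f, g}, {x68, x69} × {f, g, h}}; |τ_{X×Y}| = 9.

Enumerate products U × V with U ∈ τ_X, V ∈ τ_Y (deduplicated):
  ∅ × ∅ = {} (∅)
  {x68} × {f, g} = {(x68,f), (x68,g)}
  {x69} × {f, g} = {(x69,f), (x69,g)}
  {x68} × {f, g, h} = {(x68,f), (x68,g), (x68,h)}
  {x69} × {f, g, h} = {(x69,f), (x69,g), (x69,h)}
  {x68, x69} × {f, g} = {(x68,f), (x68,g), (x69,f), (x69,g)}
  {x68, x69} × {f, g, h} = {(x68,f), (x68,g), (x68,h), (x69,f), (x69,g), (x69,h)}
These 7 distinct sets form the basis B.
Close under arbitrary unions to get τ_{X×Y}; counting gives |τ_{X×Y}| = 9.


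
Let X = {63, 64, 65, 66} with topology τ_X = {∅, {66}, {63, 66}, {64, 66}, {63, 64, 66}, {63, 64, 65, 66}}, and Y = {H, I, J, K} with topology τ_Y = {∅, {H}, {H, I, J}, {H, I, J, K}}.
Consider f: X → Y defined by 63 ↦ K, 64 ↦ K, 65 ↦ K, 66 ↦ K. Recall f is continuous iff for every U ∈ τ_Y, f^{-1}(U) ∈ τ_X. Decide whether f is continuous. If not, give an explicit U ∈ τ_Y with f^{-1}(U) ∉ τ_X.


f IS continuous.

Compute f^{-1}(U) for each U ∈ τ_Y:
  U = ∅: f^{-1}(U) = ∅ ∈ τ_X ✓.
  U = {H}: f^{-1}(U) = ∅ ∈ τ_X ✓.
  U = {H, I, J}: f^{-1}(U) = ∅ ∈ τ_X ✓.
  U = {H, I, J, K}: f^{-1}(U) = {63, 64, 65, 66} ∈ τ_X ✓.
Every preimage lies in τ_X, so f IS continuous.


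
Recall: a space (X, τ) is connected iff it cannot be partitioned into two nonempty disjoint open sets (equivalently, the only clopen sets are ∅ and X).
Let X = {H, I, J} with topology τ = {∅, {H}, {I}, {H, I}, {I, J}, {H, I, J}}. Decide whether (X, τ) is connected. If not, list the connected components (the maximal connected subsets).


(X, τ) is disconnected; components = [{H}, {I, J}].

Find clopen sets (U ∈ τ with X ∖ U ∈ τ):
  U = ∅, X ∖ U = {H, I, J} — both open, so U is clopen.
  U = {H}, X ∖ U = {I, J} — both open, so U is clopen.
  U = {I, J}, X ∖ U = {H} — both open, so U is clopen.
  U = {H, I, J}, X ∖ U = ∅ — both open, so U is clopen.
Nontrivial clopen(s) exist: e.g. {I, J}. So (X, τ) is disconnected.
Compute connected components by grouping points that agree on all clopens:
  component: {H}
  component: {I, J}


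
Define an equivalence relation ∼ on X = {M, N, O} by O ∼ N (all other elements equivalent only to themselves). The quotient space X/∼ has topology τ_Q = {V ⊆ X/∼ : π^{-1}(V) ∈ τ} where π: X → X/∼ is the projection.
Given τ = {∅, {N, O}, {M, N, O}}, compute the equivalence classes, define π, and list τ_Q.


X/∼ = {[M], [N=O]}; |τ_Q| = 3.

Equivalence classes: [M], [N=O].
Quotient map π: X → X/∼ sends M ↦ [M], N ↦ [N=O], O ↦ [N=O].
For each subset V ⊆ X/∼, compute π^{-1}(V) ⊆ X and check whether π^{-1}(V) ∈ τ. V is open in τ_Q iff π^{-1}(V) ∈ τ.
  V = {}: π^{-1}(V) = ∅ ∈ τ ✓.
  V = {[M]}: π^{-1}(V) = {M} ∉ τ ✗.
  V = {[N=O]}: π^{-1}(V) = {N, O} ∈ τ ✓.
  V = {[M], [N=O]}: π^{-1}(V) = {M, N, O} ∈ τ ✓.
Open sets in the quotient: τ_Q = {{}, {[N=O]}, {[M], [N=O]}} (3 elements).


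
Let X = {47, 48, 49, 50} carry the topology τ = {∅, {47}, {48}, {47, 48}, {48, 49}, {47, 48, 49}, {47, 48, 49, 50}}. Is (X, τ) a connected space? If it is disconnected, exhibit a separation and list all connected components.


(X, τ) is connected.

Find clopen sets (U ∈ τ with X ∖ U ∈ τ):
  U = ∅, X ∖ U = {47, 48, 49, 50} — both open, so U is clopen.
  U = {47, 48, 49, 50}, X ∖ U = ∅ — both open, so U is clopen.
Only trivial clopens (∅ and X) exist, so (X, τ) is connected.
Compute connected components by grouping points that agree on all clopens:
  component: {47, 48, 49, 50}


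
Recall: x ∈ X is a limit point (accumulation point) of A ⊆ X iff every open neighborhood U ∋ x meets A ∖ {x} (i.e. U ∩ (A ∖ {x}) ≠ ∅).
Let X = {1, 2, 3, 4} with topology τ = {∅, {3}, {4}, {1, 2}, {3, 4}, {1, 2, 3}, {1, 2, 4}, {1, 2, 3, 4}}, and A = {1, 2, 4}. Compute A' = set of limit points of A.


A' = {1, 2}

For each x ∈ X, list the open sets U ∈ τ with x ∈ U, then check whether U ∩ (A ∖ {x}) ≠ ∅ for every such U.
  x = 1: opens ∋ x are {1, 2}, {1, 2, 3}, {1, 2, 4}, {1, 2, 3, 4}; each meets A ∖ {1}, so x IS a limit point.
  x = 2: opens ∋ x are {1, 2}, {1, 2, 3}, {1, 2, 4}, {1, 2, 3, 4}; each meets A ∖ {2}, so x IS a limit point.
  x = 3: open {3} ∋ x has {3} ∩ (A ∖ {3}) = ∅, so x is NOT a limit point.
  x = 4: open {4} ∋ x has {4} ∩ (A ∖ {4}) = ∅, so x is NOT a limit point.
Collecting: A' = {1, 2}.


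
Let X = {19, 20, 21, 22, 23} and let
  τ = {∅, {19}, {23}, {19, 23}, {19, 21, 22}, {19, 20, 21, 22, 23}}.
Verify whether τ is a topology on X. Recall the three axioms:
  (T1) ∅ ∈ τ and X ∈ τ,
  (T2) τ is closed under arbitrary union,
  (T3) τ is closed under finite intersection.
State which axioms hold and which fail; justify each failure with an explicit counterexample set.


τ is NOT a topology on X.

Axiom (T1): ∅ ∈ τ? Yes; X ∈ τ? Yes.
Axiom (T2/T3): check pairwise unions and intersections of members of τ.
Counterexample for (T2): {23} ∪ {19, 21, 22} = {19, 21, 22, 23} ∉ τ. Therefore τ is NOT a topology.


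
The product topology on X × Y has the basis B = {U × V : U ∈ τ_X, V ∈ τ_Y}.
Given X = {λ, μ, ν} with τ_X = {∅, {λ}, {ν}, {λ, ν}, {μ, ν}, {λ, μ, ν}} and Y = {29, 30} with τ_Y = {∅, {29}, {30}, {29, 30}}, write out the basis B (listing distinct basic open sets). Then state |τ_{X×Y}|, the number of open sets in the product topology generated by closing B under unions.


Basis B = {∅ × ∅, {λ} × {29}, {λ} × {30}, {ν} × {29}, {ν} × {30}, {λ} × {29, 30}, {λ, ν} × {29}, {λ, ν} × {30}, {μ, ν} × {29}, {μ, ν} × {30}, {ν} × {29, 30}, {λ, μ, ν} × {29}, {λ, μ, ν} × {30}, {λ, ν} × {29, 30}, {μ, ν} × {29, 30}, {λ, μ, ν} × {29, 30}}; |τ_{X×Y}| = 36.

Enumerate products U × V with U ∈ τ_X, V ∈ τ_Y (deduplicated):
  ∅ × ∅ = {} (∅)
  {λ} × {29} = {(λ,29)}
  {λ} × {30} = {(λ,30)}
  {ν} × {29} = {(ν,29)}
  {ν} × {30} = {(ν,30)}
  {λ} × {29, 30} = {(λ,29), (λ,30)}
  {λ, ν} × {29} = {(λ,29), (ν,29)}
  {λ, ν} × {30} = {(λ,30), (ν,30)}
  {μ, ν} × {29} = {(μ,29), (ν,29)}
  {μ, ν} × {30} = {(μ,30), (ν,30)}
  {ν} × {29, 30} = {(ν,29), (ν,30)}
  {λ, μ, ν} × {29} = {(λ,29), (μ,29), (ν,29)}
  {λ, μ, ν} × {30} = {(λ,30), (μ,30), (ν,30)}
  {λ, ν} × {29, 30} = {(λ,29), (λ,30), (ν,29), (ν,30)}
  {μ, ν} × {29, 30} = {(μ,29), (μ,30), (ν,29), (ν,30)}
  {λ, μ, ν} × {29, 30} = {(λ,29), (λ,30), (μ,29), (μ,30), (ν,29), (ν,30)}
These 16 distinct sets form the basis B.
Close under arbitrary unions to get τ_{X×Y}; counting gives |τ_{X×Y}| = 36.


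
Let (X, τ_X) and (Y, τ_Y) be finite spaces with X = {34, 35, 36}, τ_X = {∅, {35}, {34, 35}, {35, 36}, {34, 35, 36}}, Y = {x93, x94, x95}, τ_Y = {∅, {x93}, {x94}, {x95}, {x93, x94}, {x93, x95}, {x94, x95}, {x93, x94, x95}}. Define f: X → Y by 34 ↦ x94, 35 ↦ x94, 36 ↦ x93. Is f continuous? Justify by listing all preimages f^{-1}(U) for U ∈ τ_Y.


f is NOT continuous.

Compute f^{-1}(U) for each U ∈ τ_Y:
  U = ∅: f^{-1}(U) = ∅ ∈ τ_X ✓.
  U = {x93}: f^{-1}(U) = {36} ∉ τ_X ✗.
  U = {x94}: f^{-1}(U) = {34, 35} ∈ τ_X ✓.
  U = {x95}: f^{-1}(U) = ∅ ∈ τ_X ✓.
  U = {x93, x94}: f^{-1}(U) = {34, 35, 36} ∈ τ_X ✓.
  U = {x93, x95}: f^{-1}(U) = {36} ∉ τ_X ✗.
  U = {x94, x95}: f^{-1}(U) = {34, 35} ∈ τ_X ✓.
  U = {x93, x94, x95}: f^{-1}(U) = {34, 35, 36} ∈ τ_X ✓.
Found U = {x93} with f^{-1}(U) = {36} not in τ_X. Therefore f is NOT continuous.


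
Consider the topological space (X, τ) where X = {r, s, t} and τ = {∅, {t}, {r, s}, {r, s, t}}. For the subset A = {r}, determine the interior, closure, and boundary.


int(A) = ∅, cl(A) = {r, s}, ∂A = {r, s}.

Closed sets in (X, τ) are complements of opens:
  closed(X, τ) = {∅, {t}, {r, s}, {r, s, t}}.
int(A) = ⋃ {U ∈ τ : U ⊆ A}. Opens contained in A: ∅.
Taking the union of these: int(A) = ∅.
cl(A) = ⋂ {C closed : A ⊆ C}. Closed sets containing A: {r, s}, {r, s, t}.
Intersecting these: cl(A) = {r, s}.
∂A = cl(A) ∖ int(A) = {r, s} ∖ ∅ = {r, s}.


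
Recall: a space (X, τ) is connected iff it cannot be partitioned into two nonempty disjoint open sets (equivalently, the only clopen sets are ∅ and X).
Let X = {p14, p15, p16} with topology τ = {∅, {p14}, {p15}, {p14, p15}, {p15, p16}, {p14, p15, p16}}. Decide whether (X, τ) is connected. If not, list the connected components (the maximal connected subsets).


(X, τ) is disconnected; components = [{p14}, {p15, p16}].

Find clopen sets (U ∈ τ with X ∖ U ∈ τ):
  U = ∅, X ∖ U = {p14, p15, p16} — both open, so U is clopen.
  U = {p14}, X ∖ U = {p15, p16} — both open, so U is clopen.
  U = {p15, p16}, X ∖ U = {p14} — both open, so U is clopen.
  U = {p14, p15, p16}, X ∖ U = ∅ — both open, so U is clopen.
Nontrivial clopen(s) exist: e.g. {p15, p16}. So (X, τ) is disconnected.
Compute connected components by grouping points that agree on all clopens:
  component: {p14}
  component: {p15, p16}


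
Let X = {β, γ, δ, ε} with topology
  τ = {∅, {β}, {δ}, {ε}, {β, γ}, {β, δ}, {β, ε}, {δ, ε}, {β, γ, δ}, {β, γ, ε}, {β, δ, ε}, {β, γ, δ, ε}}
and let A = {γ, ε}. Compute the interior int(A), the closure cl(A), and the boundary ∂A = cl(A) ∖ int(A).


int(A) = {ε}, cl(A) = {γ, ε}, ∂A = {γ}.

Closed sets in (X, τ) are complements of opens:
  closed(X, τ) = {∅, {γ}, {δ}, {ε}, {β, γ}, {γ, δ}, {γ, ε}, {δ, ε}, {β, γ, δ}, {β, γ, ε}, {γ, δ, ε}, {β, γ, δ, ε}}.
int(A) = ⋃ {U ∈ τ : U ⊆ A}. Opens contained in A: ∅, {ε}.
Taking the union of these: int(A) = {ε}.
cl(A) = ⋂ {C closed : A ⊆ C}. Closed sets containing A: {γ, ε}, {β, γ, ε}, {γ, δ, ε}, {β, γ, δ, ε}.
Intersecting these: cl(A) = {γ, ε}.
∂A = cl(A) ∖ int(A) = {γ, ε} ∖ {ε} = {γ}.


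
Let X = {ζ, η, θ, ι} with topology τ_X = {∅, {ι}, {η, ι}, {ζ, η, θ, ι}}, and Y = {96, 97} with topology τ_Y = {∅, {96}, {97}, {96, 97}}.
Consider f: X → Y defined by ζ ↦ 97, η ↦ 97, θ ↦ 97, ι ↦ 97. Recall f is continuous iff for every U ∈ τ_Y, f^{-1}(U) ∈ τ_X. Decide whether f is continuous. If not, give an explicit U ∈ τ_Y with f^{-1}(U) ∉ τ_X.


f IS continuous.

Compute f^{-1}(U) for each U ∈ τ_Y:
  U = ∅: f^{-1}(U) = ∅ ∈ τ_X ✓.
  U = {96}: f^{-1}(U) = ∅ ∈ τ_X ✓.
  U = {97}: f^{-1}(U) = {ζ, η, θ, ι} ∈ τ_X ✓.
  U = {96, 97}: f^{-1}(U) = {ζ, η, θ, ι} ∈ τ_X ✓.
Every preimage lies in τ_X, so f IS continuous.


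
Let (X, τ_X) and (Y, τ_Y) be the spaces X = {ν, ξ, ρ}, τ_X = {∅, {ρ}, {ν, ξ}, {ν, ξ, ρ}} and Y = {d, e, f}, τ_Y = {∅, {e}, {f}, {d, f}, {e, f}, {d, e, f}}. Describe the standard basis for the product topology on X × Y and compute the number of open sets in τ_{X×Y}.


Basis B = {∅ × ∅, {ρ} × {e}, {ρ} × {f}, {ν, ξ} × {e}, {ν, ξ} × {f}, {ρ} × {d, f}, {ρ} × {e, f}, {ν, ξ, ρ} × {e}, {ν, ξ, ρ} × {f}, {ρ} × {d, e, f}, {ν, ξ} × {d, f}, {ν, ξ} × {e, f}, {ν, ξ} × {d, e, f}, {ν, ξ, ρ} × {d, f}, {ν, ξ, ρ} × {e, f}, {ν, ξ, ρ} × {d, e, f}}; |τ_{X×Y}| = 36.

Enumerate products U × V with U ∈ τ_X, V ∈ τ_Y (deduplicated):
  ∅ × ∅ = {} (∅)
  {ρ} × {e} = {(ρ,e)}
  {ρ} × {f} = {(ρ,f)}
  {ν, ξ} × {e} = {(ν,e), (ξ,e)}
  {ν, ξ} × {f} = {(ν,f), (ξ,f)}
  {ρ} × {d, f} = {(ρ,d), (ρ,f)}
  {ρ} × {e, f} = {(ρ,e), (ρ,f)}
  {ν, ξ, ρ} × {e} = {(ν,e), (ξ,e), (ρ,e)}
  {ν, ξ, ρ} × {f} = {(ν,f), (ξ,f), (ρ,f)}
  {ρ} × {d, e, f} = {(ρ,d), (ρ,e), (ρ,f)}
  {ν, ξ} × {d, f} = {(ν,d), (ν,f), (ξ,d), (ξ,f)}
  {ν, ξ} × {e, f} = {(ν,e), (ν,f), (ξ,e), (ξ,f)}
  {ν, ξ} × {d, e, f} = {(ν,d), (ν,e), (ν,f), (ξ,d), (ξ,e), (ξ,f)}
  {ν, ξ, ρ} × {d, f} = {(ν,d), (ν,f), (ξ,d), (ξ,f), (ρ,d), (ρ,f)}
  {ν, ξ, ρ} × {e, f} = {(ν,e), (ν,f), (ξ,e), (ξ,f), (ρ,e), (ρ,f)}
  {ν, ξ, ρ} × {d, e, f} = {(ν,d), (ν,e), (ν,f), (ξ,d), (ξ,e), (ξ,f), (ρ,d), (ρ,e), (ρ,f)}
These 16 distinct sets form the basis B.
Close under arbitrary unions to get τ_{X×Y}; counting gives |τ_{X×Y}| = 36.


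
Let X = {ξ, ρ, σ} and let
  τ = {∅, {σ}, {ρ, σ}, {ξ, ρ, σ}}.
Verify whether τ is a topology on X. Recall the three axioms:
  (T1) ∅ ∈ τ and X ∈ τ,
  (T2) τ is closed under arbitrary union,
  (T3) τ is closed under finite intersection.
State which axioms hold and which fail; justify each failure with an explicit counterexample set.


τ IS a topology on X.

Axiom (T1): ∅ ∈ τ? Yes; X ∈ τ? Yes.
Axiom (T2/T3): check pairwise unions and intersections of members of τ.
All pairwise intersections and unions checked — each lies in τ. Therefore τ satisfies (T1), (T2), (T3): it IS a topology on X.


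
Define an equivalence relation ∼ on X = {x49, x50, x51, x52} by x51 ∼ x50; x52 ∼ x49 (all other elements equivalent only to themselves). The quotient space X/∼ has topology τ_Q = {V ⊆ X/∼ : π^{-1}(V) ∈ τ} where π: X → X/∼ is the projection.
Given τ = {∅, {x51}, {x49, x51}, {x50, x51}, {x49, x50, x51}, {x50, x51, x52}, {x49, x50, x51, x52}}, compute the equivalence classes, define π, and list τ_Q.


X/∼ = {[x49=x52], [x50=x51]}; |τ_Q| = 3.

Equivalence classes: [x49=x52], [x50=x51].
Quotient map π: X → X/∼ sends x49 ↦ [x49=x52], x50 ↦ [x50=x51], x51 ↦ [x50=x51], x52 ↦ [x49=x52].
For each subset V ⊆ X/∼, compute π^{-1}(V) ⊆ X and check whether π^{-1}(V) ∈ τ. V is open in τ_Q iff π^{-1}(V) ∈ τ.
  V = {}: π^{-1}(V) = ∅ ∈ τ ✓.
  V = {[x49=x52]}: π^{-1}(V) = {x49, x52} ∉ τ ✗.
  V = {[x50=x51]}: π^{-1}(V) = {x50, x51} ∈ τ ✓.
  V = {[x49=x52], [x50=x51]}: π^{-1}(V) = {x49, x50, x51, x52} ∈ τ ✓.
Open sets in the quotient: τ_Q = {{}, {[x50=x51]}, {[x49=x52], [x50=x51]}} (3 elements).


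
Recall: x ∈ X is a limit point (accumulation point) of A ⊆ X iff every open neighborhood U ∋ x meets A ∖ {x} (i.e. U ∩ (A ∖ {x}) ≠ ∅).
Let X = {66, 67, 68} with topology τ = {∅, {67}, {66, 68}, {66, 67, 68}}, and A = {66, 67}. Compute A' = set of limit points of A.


A' = {68}

For each x ∈ X, list the open sets U ∈ τ with x ∈ U, then check whether U ∩ (A ∖ {x}) ≠ ∅ for every such U.
  x = 66: open {66, 68} ∋ x has {66, 68} ∩ (A ∖ {66}) = ∅, so x is NOT a limit point.
  x = 67: open {67} ∋ x has {67} ∩ (A ∖ {67}) = ∅, so x is NOT a limit point.
  x = 68: opens ∋ x are {66, 68}, {66, 67, 68}; each meets A ∖ {68}, so x IS a limit point.
Collecting: A' = {68}.


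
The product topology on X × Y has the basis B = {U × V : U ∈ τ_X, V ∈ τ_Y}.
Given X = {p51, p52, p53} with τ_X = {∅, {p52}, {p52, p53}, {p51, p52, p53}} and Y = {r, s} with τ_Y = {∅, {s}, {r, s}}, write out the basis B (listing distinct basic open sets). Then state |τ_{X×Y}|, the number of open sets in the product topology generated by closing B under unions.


Basis B = {∅ × ∅, {p52} × {s}, {p52} × {r, s}, {p52, p53} × {s}, {p51, p52, p53} × {s}, {p52, p53} × {r, s}, {p51, p52, p53} × {r, s}}; |τ_{X×Y}| = 10.

Enumerate products U × V with U ∈ τ_X, V ∈ τ_Y (deduplicated):
  ∅ × ∅ = {} (∅)
  {p52} × {s} = {(p52,s)}
  {p52} × {r, s} = {(p52,r), (p52,s)}
  {p52, p53} × {s} = {(p52,s), (p53,s)}
  {p51, p52, p53} × {s} = {(p51,s), (p52,s), (p53,s)}
  {p52, p53} × {r, s} = {(p52,r), (p52,s), (p53,r), (p53,s)}
  {p51, p52, p53} × {r, s} = {(p51,r), (p51,s), (p52,r), (p52,s), (p53,r), (p53,s)}
These 7 distinct sets form the basis B.
Close under arbitrary unions to get τ_{X×Y}; counting gives |τ_{X×Y}| = 10.


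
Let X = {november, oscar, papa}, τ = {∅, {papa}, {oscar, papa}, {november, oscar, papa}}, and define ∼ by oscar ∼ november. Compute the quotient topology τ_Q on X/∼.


X/∼ = {[november=oscar], [papa]}; |τ_Q| = 3.

Equivalence classes: [november=oscar], [papa].
Quotient map π: X → X/∼ sends november ↦ [november=oscar], oscar ↦ [november=oscar], papa ↦ [papa].
For each subset V ⊆ X/∼, compute π^{-1}(V) ⊆ X and check whether π^{-1}(V) ∈ τ. V is open in τ_Q iff π^{-1}(V) ∈ τ.
  V = {}: π^{-1}(V) = ∅ ∈ τ ✓.
  V = {[november=oscar]}: π^{-1}(V) = {november, oscar} ∉ τ ✗.
  V = {[papa]}: π^{-1}(V) = {papa} ∈ τ ✓.
  V = {[november=oscar], [papa]}: π^{-1}(V) = {november, oscar, papa} ∈ τ ✓.
Open sets in the quotient: τ_Q = {{}, {[papa]}, {[november=oscar], [papa]}} (3 elements).


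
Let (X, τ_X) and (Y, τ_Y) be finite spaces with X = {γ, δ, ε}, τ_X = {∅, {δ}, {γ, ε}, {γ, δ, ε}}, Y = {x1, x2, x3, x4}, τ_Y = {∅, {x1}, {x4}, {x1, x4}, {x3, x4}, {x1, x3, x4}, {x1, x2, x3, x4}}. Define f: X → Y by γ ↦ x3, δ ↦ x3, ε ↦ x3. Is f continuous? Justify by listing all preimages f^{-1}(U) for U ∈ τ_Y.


f IS continuous.

Compute f^{-1}(U) for each U ∈ τ_Y:
  U = ∅: f^{-1}(U) = ∅ ∈ τ_X ✓.
  U = {x1}: f^{-1}(U) = ∅ ∈ τ_X ✓.
  U = {x4}: f^{-1}(U) = ∅ ∈ τ_X ✓.
  U = {x1, x4}: f^{-1}(U) = ∅ ∈ τ_X ✓.
  U = {x3, x4}: f^{-1}(U) = {γ, δ, ε} ∈ τ_X ✓.
  U = {x1, x3, x4}: f^{-1}(U) = {γ, δ, ε} ∈ τ_X ✓.
  U = {x1, x2, x3, x4}: f^{-1}(U) = {γ, δ, ε} ∈ τ_X ✓.
Every preimage lies in τ_X, so f IS continuous.


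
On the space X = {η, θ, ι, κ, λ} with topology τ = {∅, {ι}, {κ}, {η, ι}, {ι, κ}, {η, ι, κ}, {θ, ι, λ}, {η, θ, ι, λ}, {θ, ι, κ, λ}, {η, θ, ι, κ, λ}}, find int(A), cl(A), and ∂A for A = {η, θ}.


int(A) = ∅, cl(A) = {η, θ, λ}, ∂A = {η, θ, λ}.

Closed sets in (X, τ) are complements of opens:
  closed(X, τ) = {∅, {η}, {κ}, {η, κ}, {θ, λ}, {η, θ, λ}, {θ, κ, λ}, {η, θ, ι, λ}, {η, θ, κ, λ}, {η, θ, ι, κ, λ}}.
int(A) = ⋃ {U ∈ τ : U ⊆ A}. Opens contained in A: ∅.
Taking the union of these: int(A) = ∅.
cl(A) = ⋂ {C closed : A ⊆ C}. Closed sets containing A: {η, θ, λ}, {η, θ, ι, λ}, {η, θ, κ, λ}, {η, θ, ι, κ, λ}.
Intersecting these: cl(A) = {η, θ, λ}.
∂A = cl(A) ∖ int(A) = {η, θ, λ} ∖ ∅ = {η, θ, λ}.


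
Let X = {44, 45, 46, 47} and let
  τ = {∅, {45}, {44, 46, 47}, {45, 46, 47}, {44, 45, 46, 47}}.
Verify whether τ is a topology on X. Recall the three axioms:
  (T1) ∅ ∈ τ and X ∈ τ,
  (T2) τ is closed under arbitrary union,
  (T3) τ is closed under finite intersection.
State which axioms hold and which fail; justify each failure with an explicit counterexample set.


τ is NOT a topology on X.

Axiom (T1): ∅ ∈ τ? Yes; X ∈ τ? Yes.
Axiom (T2/T3): check pairwise unions and intersections of members of τ.
Counterexample for (T3): {44, 46, 47} ∩ {45, 46, 47} = {46, 47} ∉ τ. Therefore τ is NOT a topology.


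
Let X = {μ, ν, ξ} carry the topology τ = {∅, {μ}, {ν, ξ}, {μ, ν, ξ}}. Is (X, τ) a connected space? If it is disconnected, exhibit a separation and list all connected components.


(X, τ) is disconnected; components = [{μ}, {ν, ξ}].

Find clopen sets (U ∈ τ with X ∖ U ∈ τ):
  U = ∅, X ∖ U = {μ, ν, ξ} — both open, so U is clopen.
  U = {μ}, X ∖ U = {ν, ξ} — both open, so U is clopen.
  U = {ν, ξ}, X ∖ U = {μ} — both open, so U is clopen.
  U = {μ, ν, ξ}, X ∖ U = ∅ — both open, so U is clopen.
Nontrivial clopen(s) exist: e.g. {ν, ξ}. So (X, τ) is disconnected.
Compute connected components by grouping points that agree on all clopens:
  component: {μ}
  component: {ν, ξ}
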